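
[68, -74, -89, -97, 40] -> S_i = Random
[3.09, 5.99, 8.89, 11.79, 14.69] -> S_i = 3.09 + 2.90*i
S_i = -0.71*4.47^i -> [-0.71, -3.17, -14.19, -63.41, -283.46]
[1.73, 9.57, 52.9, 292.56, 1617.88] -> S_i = 1.73*5.53^i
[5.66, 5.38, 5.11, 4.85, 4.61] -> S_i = 5.66*0.95^i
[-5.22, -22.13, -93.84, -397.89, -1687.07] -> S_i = -5.22*4.24^i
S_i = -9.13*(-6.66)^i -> [-9.13, 60.81, -404.97, 2697.08, -17962.54]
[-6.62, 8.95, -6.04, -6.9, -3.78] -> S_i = Random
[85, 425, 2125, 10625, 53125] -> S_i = 85*5^i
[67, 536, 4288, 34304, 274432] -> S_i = 67*8^i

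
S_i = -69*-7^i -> [-69, 483, -3381, 23667, -165669]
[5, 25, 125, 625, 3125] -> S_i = 5*5^i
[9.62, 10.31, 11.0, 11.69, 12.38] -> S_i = 9.62 + 0.69*i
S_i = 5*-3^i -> [5, -15, 45, -135, 405]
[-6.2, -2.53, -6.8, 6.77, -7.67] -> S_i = Random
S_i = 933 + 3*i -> [933, 936, 939, 942, 945]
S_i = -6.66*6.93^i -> [-6.66, -46.15, -319.85, -2216.53, -15360.56]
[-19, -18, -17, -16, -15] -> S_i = -19 + 1*i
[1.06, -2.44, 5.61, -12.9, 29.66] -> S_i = 1.06*(-2.30)^i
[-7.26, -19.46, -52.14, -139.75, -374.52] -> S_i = -7.26*2.68^i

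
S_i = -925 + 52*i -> [-925, -873, -821, -769, -717]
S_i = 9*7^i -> [9, 63, 441, 3087, 21609]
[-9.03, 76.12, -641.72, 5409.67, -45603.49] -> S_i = -9.03*(-8.43)^i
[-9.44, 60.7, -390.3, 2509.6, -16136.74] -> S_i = -9.44*(-6.43)^i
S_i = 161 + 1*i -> [161, 162, 163, 164, 165]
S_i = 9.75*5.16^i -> [9.75, 50.31, 259.6, 1339.53, 6912.0]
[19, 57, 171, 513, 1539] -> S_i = 19*3^i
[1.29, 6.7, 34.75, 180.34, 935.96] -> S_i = 1.29*5.19^i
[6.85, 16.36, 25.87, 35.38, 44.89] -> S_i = 6.85 + 9.51*i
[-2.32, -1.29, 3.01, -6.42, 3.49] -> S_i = Random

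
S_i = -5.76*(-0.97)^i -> [-5.76, 5.59, -5.42, 5.26, -5.1]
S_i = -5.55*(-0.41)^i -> [-5.55, 2.28, -0.93, 0.38, -0.16]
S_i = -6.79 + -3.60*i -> [-6.79, -10.39, -13.99, -17.59, -21.19]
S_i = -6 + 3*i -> [-6, -3, 0, 3, 6]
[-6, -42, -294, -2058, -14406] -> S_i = -6*7^i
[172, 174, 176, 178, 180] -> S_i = 172 + 2*i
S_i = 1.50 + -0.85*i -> [1.5, 0.65, -0.2, -1.05, -1.9]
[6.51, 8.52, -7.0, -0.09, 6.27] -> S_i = Random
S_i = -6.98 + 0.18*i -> [-6.98, -6.8, -6.62, -6.44, -6.26]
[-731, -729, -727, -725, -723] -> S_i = -731 + 2*i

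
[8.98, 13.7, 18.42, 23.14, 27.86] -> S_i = 8.98 + 4.72*i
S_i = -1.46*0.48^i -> [-1.46, -0.7, -0.34, -0.16, -0.08]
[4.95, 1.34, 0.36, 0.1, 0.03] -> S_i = 4.95*0.27^i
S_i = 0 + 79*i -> [0, 79, 158, 237, 316]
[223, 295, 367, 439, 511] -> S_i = 223 + 72*i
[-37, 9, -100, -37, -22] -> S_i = Random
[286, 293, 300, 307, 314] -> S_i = 286 + 7*i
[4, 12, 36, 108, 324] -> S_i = 4*3^i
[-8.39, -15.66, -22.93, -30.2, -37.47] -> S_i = -8.39 + -7.27*i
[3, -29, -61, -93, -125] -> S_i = 3 + -32*i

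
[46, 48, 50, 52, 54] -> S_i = 46 + 2*i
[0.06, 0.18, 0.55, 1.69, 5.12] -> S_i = 0.06*3.04^i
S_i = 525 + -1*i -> [525, 524, 523, 522, 521]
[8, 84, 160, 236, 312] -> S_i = 8 + 76*i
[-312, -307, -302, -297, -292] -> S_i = -312 + 5*i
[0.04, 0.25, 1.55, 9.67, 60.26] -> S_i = 0.04*6.23^i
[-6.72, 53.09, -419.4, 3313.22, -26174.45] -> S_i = -6.72*(-7.90)^i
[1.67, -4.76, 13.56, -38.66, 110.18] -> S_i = 1.67*(-2.85)^i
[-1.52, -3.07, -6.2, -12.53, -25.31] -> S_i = -1.52*2.02^i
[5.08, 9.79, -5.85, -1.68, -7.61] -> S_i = Random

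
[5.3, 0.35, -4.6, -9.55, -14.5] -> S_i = 5.30 + -4.95*i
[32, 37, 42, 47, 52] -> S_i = 32 + 5*i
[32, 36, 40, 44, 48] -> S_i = 32 + 4*i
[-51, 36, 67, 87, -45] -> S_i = Random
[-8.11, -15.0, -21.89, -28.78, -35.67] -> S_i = -8.11 + -6.89*i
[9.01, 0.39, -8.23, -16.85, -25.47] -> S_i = 9.01 + -8.62*i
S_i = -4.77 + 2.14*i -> [-4.77, -2.63, -0.49, 1.65, 3.79]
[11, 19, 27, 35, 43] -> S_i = 11 + 8*i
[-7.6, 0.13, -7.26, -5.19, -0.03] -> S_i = Random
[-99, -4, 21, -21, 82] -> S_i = Random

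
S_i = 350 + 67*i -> [350, 417, 484, 551, 618]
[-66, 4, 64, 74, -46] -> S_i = Random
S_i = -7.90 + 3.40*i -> [-7.9, -4.5, -1.1, 2.3, 5.7]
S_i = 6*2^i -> [6, 12, 24, 48, 96]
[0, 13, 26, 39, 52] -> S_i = 0 + 13*i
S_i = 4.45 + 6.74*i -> [4.45, 11.19, 17.93, 24.67, 31.41]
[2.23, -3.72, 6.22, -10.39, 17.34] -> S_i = 2.23*(-1.67)^i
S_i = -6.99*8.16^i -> [-6.99, -57.04, -465.43, -3797.94, -30991.16]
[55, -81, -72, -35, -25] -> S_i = Random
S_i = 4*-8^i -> [4, -32, 256, -2048, 16384]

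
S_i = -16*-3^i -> [-16, 48, -144, 432, -1296]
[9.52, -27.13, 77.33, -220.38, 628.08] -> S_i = 9.52*(-2.85)^i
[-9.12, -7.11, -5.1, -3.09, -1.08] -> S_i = -9.12 + 2.01*i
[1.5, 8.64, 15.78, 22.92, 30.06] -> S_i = 1.50 + 7.14*i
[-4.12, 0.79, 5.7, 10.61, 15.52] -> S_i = -4.12 + 4.91*i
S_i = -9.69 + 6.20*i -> [-9.69, -3.49, 2.71, 8.91, 15.11]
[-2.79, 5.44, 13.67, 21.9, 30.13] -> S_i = -2.79 + 8.23*i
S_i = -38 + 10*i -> [-38, -28, -18, -8, 2]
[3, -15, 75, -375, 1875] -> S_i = 3*-5^i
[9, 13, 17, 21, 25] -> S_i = 9 + 4*i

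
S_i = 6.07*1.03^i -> [6.07, 6.25, 6.44, 6.63, 6.83]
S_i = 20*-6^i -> [20, -120, 720, -4320, 25920]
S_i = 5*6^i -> [5, 30, 180, 1080, 6480]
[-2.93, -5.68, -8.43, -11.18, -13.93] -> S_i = -2.93 + -2.75*i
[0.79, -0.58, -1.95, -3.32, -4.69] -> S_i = 0.79 + -1.37*i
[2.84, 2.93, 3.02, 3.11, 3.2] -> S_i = 2.84 + 0.09*i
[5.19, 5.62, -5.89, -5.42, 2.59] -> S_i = Random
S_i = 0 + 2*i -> [0, 2, 4, 6, 8]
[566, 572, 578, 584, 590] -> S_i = 566 + 6*i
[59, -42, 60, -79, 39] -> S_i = Random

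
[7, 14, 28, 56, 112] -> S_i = 7*2^i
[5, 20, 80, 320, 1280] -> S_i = 5*4^i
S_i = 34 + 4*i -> [34, 38, 42, 46, 50]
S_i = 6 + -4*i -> [6, 2, -2, -6, -10]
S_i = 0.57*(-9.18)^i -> [0.57, -5.23, 48.04, -440.96, 4048.05]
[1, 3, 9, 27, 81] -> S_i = 1*3^i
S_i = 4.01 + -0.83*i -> [4.01, 3.18, 2.35, 1.52, 0.69]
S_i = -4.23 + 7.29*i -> [-4.23, 3.06, 10.35, 17.64, 24.93]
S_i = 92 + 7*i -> [92, 99, 106, 113, 120]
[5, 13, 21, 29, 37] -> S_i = 5 + 8*i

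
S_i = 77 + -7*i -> [77, 70, 63, 56, 49]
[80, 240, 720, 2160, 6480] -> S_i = 80*3^i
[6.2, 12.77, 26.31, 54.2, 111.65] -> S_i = 6.20*2.06^i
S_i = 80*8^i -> [80, 640, 5120, 40960, 327680]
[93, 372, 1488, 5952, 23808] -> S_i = 93*4^i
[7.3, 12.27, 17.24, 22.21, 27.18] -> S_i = 7.30 + 4.97*i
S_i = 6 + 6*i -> [6, 12, 18, 24, 30]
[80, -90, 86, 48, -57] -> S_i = Random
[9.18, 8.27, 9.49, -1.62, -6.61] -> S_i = Random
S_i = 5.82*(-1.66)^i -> [5.82, -9.66, 16.04, -26.62, 44.19]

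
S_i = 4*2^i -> [4, 8, 16, 32, 64]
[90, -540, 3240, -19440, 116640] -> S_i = 90*-6^i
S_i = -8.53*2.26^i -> [-8.53, -19.28, -43.57, -98.46, -222.53]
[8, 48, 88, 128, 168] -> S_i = 8 + 40*i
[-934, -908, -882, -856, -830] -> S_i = -934 + 26*i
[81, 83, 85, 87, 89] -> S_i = 81 + 2*i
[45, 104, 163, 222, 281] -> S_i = 45 + 59*i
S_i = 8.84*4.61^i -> [8.84, 40.75, 187.87, 866.07, 3992.6]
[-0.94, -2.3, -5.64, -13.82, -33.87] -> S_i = -0.94*2.45^i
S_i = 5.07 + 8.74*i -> [5.07, 13.81, 22.55, 31.29, 40.03]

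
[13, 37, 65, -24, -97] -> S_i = Random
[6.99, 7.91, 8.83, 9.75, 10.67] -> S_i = 6.99 + 0.92*i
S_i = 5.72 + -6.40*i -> [5.72, -0.68, -7.08, -13.48, -19.88]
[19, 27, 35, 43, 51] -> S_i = 19 + 8*i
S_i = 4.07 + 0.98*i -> [4.07, 5.05, 6.03, 7.01, 7.99]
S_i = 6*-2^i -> [6, -12, 24, -48, 96]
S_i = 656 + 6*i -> [656, 662, 668, 674, 680]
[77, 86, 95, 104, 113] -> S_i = 77 + 9*i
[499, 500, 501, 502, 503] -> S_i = 499 + 1*i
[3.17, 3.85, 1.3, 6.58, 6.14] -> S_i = Random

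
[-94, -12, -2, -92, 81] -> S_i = Random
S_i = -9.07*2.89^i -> [-9.07, -26.21, -75.75, -218.93, -632.7]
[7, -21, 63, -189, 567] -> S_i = 7*-3^i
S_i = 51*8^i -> [51, 408, 3264, 26112, 208896]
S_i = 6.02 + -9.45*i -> [6.02, -3.43, -12.88, -22.33, -31.78]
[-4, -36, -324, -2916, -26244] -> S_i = -4*9^i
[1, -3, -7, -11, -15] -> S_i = 1 + -4*i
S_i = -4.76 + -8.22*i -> [-4.76, -12.98, -21.2, -29.42, -37.64]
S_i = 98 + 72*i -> [98, 170, 242, 314, 386]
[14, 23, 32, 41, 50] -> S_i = 14 + 9*i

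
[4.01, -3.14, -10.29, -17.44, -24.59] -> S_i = 4.01 + -7.15*i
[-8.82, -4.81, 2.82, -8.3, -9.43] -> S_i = Random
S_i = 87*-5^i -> [87, -435, 2175, -10875, 54375]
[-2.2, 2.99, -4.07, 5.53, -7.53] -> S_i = -2.20*(-1.36)^i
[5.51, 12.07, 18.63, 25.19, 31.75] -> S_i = 5.51 + 6.56*i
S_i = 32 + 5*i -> [32, 37, 42, 47, 52]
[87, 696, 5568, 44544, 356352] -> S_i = 87*8^i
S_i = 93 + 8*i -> [93, 101, 109, 117, 125]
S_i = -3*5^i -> [-3, -15, -75, -375, -1875]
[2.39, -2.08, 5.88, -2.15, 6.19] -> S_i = Random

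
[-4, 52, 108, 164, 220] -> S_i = -4 + 56*i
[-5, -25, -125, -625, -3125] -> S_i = -5*5^i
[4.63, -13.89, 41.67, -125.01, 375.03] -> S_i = 4.63*(-3.00)^i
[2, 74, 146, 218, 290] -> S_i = 2 + 72*i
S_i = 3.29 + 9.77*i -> [3.29, 13.06, 22.83, 32.6, 42.37]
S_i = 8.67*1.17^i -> [8.67, 10.14, 11.87, 13.89, 16.25]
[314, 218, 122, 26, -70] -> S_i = 314 + -96*i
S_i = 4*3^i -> [4, 12, 36, 108, 324]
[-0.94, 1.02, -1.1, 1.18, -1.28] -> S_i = -0.94*(-1.08)^i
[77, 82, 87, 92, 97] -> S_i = 77 + 5*i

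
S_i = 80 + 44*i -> [80, 124, 168, 212, 256]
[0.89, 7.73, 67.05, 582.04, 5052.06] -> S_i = 0.89*8.68^i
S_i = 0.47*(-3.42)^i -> [0.47, -1.61, 5.5, -18.8, 64.3]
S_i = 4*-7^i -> [4, -28, 196, -1372, 9604]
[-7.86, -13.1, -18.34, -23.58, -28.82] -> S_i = -7.86 + -5.24*i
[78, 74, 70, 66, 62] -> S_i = 78 + -4*i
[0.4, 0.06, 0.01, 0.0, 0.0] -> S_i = 0.40*0.14^i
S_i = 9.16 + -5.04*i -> [9.16, 4.12, -0.92, -5.96, -11.0]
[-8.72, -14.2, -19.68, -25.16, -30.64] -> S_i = -8.72 + -5.48*i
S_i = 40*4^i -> [40, 160, 640, 2560, 10240]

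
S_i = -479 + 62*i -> [-479, -417, -355, -293, -231]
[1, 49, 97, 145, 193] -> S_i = 1 + 48*i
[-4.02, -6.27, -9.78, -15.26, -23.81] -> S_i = -4.02*1.56^i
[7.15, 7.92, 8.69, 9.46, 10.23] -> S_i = 7.15 + 0.77*i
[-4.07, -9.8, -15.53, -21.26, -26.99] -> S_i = -4.07 + -5.73*i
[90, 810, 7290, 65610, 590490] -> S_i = 90*9^i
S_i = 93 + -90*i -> [93, 3, -87, -177, -267]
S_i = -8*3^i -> [-8, -24, -72, -216, -648]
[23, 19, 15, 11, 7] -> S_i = 23 + -4*i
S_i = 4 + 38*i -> [4, 42, 80, 118, 156]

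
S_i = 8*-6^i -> [8, -48, 288, -1728, 10368]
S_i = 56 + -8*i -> [56, 48, 40, 32, 24]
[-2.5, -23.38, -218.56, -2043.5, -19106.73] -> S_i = -2.50*9.35^i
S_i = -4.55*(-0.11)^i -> [-4.55, 0.5, -0.06, 0.01, -0.0]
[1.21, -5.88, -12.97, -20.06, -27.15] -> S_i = 1.21 + -7.09*i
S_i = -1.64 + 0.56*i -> [-1.64, -1.08, -0.52, 0.04, 0.6]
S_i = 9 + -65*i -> [9, -56, -121, -186, -251]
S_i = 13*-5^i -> [13, -65, 325, -1625, 8125]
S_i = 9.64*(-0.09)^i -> [9.64, -0.87, 0.08, -0.01, 0.0]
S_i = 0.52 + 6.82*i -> [0.52, 7.34, 14.16, 20.98, 27.8]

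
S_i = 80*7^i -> [80, 560, 3920, 27440, 192080]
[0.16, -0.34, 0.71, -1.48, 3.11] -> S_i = 0.16*(-2.10)^i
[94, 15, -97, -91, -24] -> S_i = Random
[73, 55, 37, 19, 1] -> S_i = 73 + -18*i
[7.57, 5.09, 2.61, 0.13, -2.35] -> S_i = 7.57 + -2.48*i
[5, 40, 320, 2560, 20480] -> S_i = 5*8^i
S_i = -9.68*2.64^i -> [-9.68, -25.56, -67.47, -178.11, -470.21]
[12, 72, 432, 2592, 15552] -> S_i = 12*6^i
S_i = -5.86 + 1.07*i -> [-5.86, -4.79, -3.72, -2.65, -1.58]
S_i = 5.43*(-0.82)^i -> [5.43, -4.45, 3.65, -2.99, 2.46]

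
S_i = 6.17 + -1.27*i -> [6.17, 4.9, 3.63, 2.36, 1.09]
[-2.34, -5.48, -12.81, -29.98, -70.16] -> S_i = -2.34*2.34^i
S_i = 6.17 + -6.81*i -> [6.17, -0.64, -7.45, -14.26, -21.07]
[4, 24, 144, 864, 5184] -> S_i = 4*6^i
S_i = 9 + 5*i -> [9, 14, 19, 24, 29]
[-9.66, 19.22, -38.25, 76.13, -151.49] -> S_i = -9.66*(-1.99)^i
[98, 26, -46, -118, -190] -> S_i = 98 + -72*i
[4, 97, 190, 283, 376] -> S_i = 4 + 93*i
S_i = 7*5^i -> [7, 35, 175, 875, 4375]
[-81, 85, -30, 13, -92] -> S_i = Random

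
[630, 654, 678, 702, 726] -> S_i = 630 + 24*i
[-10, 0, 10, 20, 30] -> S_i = -10 + 10*i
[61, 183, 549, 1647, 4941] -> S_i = 61*3^i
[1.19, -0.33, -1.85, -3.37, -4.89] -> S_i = 1.19 + -1.52*i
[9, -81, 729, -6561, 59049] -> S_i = 9*-9^i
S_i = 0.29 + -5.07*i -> [0.29, -4.78, -9.85, -14.92, -19.99]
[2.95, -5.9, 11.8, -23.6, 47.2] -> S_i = 2.95*(-2.00)^i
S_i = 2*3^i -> [2, 6, 18, 54, 162]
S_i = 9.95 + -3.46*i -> [9.95, 6.49, 3.03, -0.43, -3.89]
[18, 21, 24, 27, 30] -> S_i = 18 + 3*i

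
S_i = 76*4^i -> [76, 304, 1216, 4864, 19456]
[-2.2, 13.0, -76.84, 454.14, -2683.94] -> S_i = -2.20*(-5.91)^i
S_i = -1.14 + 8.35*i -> [-1.14, 7.21, 15.56, 23.91, 32.26]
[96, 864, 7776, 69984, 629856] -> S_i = 96*9^i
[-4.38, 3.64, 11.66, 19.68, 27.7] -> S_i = -4.38 + 8.02*i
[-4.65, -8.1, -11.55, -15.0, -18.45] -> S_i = -4.65 + -3.45*i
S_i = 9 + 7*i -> [9, 16, 23, 30, 37]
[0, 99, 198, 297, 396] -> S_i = 0 + 99*i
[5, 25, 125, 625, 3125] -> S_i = 5*5^i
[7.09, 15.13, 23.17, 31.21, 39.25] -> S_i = 7.09 + 8.04*i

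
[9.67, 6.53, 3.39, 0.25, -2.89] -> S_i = 9.67 + -3.14*i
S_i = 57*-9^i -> [57, -513, 4617, -41553, 373977]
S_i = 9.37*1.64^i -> [9.37, 15.37, 25.2, 41.33, 67.78]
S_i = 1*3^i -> [1, 3, 9, 27, 81]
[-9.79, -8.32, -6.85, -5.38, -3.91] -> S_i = -9.79 + 1.47*i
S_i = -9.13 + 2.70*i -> [-9.13, -6.43, -3.73, -1.03, 1.67]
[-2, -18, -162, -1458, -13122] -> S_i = -2*9^i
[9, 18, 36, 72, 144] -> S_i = 9*2^i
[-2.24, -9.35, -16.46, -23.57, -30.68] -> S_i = -2.24 + -7.11*i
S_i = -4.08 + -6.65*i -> [-4.08, -10.73, -17.38, -24.03, -30.68]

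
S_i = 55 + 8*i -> [55, 63, 71, 79, 87]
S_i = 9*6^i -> [9, 54, 324, 1944, 11664]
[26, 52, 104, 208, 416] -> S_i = 26*2^i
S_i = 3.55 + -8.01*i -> [3.55, -4.46, -12.47, -20.48, -28.49]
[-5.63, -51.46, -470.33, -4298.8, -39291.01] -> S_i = -5.63*9.14^i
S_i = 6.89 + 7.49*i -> [6.89, 14.38, 21.87, 29.36, 36.85]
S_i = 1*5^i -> [1, 5, 25, 125, 625]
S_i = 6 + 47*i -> [6, 53, 100, 147, 194]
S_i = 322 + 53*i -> [322, 375, 428, 481, 534]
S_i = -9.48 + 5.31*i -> [-9.48, -4.17, 1.14, 6.45, 11.76]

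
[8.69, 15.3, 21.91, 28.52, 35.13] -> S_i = 8.69 + 6.61*i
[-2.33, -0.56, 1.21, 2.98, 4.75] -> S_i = -2.33 + 1.77*i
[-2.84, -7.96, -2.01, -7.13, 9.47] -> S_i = Random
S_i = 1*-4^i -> [1, -4, 16, -64, 256]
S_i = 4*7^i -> [4, 28, 196, 1372, 9604]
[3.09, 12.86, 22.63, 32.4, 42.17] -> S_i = 3.09 + 9.77*i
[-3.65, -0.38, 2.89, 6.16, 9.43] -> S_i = -3.65 + 3.27*i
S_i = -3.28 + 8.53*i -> [-3.28, 5.25, 13.78, 22.31, 30.84]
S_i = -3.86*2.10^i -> [-3.86, -8.11, -17.02, -35.75, -75.07]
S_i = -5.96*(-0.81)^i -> [-5.96, 4.83, -3.91, 3.17, -2.57]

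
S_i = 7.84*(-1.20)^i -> [7.84, -9.41, 11.29, -13.55, 16.26]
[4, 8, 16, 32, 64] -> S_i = 4*2^i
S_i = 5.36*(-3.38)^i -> [5.36, -18.12, 61.23, -206.97, 699.57]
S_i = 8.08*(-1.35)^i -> [8.08, -10.91, 14.73, -19.88, 26.84]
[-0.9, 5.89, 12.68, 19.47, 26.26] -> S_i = -0.90 + 6.79*i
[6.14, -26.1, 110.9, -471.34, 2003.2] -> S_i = 6.14*(-4.25)^i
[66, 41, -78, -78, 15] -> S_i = Random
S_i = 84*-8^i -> [84, -672, 5376, -43008, 344064]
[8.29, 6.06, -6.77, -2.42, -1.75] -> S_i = Random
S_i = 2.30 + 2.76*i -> [2.3, 5.06, 7.82, 10.58, 13.34]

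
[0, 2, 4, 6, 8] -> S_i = 0 + 2*i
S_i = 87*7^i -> [87, 609, 4263, 29841, 208887]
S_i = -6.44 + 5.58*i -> [-6.44, -0.86, 4.72, 10.3, 15.88]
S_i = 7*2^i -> [7, 14, 28, 56, 112]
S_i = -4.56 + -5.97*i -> [-4.56, -10.53, -16.5, -22.47, -28.44]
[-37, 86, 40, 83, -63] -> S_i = Random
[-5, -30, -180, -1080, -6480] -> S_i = -5*6^i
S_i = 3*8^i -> [3, 24, 192, 1536, 12288]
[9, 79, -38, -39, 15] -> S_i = Random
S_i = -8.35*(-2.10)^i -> [-8.35, 17.54, -36.82, 77.33, -162.39]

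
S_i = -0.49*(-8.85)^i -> [-0.49, 4.34, -38.38, 339.65, -3005.86]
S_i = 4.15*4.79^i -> [4.15, 19.88, 95.22, 456.09, 2184.69]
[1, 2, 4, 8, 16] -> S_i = 1*2^i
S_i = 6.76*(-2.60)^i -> [6.76, -17.58, 45.7, -118.81, 308.92]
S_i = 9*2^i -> [9, 18, 36, 72, 144]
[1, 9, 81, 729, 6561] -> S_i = 1*9^i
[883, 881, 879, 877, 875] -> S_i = 883 + -2*i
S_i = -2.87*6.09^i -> [-2.87, -17.48, -106.44, -648.24, -3947.76]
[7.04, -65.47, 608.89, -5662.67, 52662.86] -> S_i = 7.04*(-9.30)^i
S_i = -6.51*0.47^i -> [-6.51, -3.06, -1.44, -0.68, -0.32]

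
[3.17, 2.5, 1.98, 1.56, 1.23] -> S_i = 3.17*0.79^i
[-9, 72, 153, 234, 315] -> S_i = -9 + 81*i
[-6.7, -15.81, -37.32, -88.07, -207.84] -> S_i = -6.70*2.36^i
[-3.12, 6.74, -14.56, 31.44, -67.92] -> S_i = -3.12*(-2.16)^i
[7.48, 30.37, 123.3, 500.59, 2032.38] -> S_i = 7.48*4.06^i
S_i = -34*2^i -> [-34, -68, -136, -272, -544]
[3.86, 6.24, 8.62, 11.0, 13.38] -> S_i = 3.86 + 2.38*i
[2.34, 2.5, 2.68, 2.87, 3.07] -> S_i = 2.34*1.07^i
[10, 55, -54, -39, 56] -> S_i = Random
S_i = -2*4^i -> [-2, -8, -32, -128, -512]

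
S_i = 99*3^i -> [99, 297, 891, 2673, 8019]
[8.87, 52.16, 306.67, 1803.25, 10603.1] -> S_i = 8.87*5.88^i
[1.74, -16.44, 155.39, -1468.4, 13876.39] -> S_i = 1.74*(-9.45)^i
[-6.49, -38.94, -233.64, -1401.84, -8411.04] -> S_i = -6.49*6.00^i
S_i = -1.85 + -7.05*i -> [-1.85, -8.9, -15.95, -23.0, -30.05]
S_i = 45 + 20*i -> [45, 65, 85, 105, 125]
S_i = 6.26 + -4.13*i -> [6.26, 2.13, -2.0, -6.13, -10.26]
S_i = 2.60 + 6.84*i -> [2.6, 9.44, 16.28, 23.12, 29.96]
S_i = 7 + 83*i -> [7, 90, 173, 256, 339]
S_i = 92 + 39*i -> [92, 131, 170, 209, 248]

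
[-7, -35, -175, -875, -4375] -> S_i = -7*5^i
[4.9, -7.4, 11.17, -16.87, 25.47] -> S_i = 4.90*(-1.51)^i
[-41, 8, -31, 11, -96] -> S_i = Random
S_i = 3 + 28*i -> [3, 31, 59, 87, 115]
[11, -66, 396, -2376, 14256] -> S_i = 11*-6^i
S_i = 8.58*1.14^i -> [8.58, 9.78, 11.15, 12.71, 14.49]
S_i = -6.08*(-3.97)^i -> [-6.08, 24.14, -95.83, 380.43, -1510.31]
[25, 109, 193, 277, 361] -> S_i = 25 + 84*i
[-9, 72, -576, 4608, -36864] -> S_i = -9*-8^i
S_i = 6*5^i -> [6, 30, 150, 750, 3750]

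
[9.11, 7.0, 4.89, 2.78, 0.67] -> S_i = 9.11 + -2.11*i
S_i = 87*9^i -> [87, 783, 7047, 63423, 570807]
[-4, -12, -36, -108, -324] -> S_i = -4*3^i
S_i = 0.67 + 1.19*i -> [0.67, 1.86, 3.05, 4.24, 5.43]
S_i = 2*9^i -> [2, 18, 162, 1458, 13122]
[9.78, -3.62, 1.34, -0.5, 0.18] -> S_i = 9.78*(-0.37)^i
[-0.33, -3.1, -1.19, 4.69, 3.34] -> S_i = Random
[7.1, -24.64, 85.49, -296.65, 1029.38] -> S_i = 7.10*(-3.47)^i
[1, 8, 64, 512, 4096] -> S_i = 1*8^i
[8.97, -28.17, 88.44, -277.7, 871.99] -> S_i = 8.97*(-3.14)^i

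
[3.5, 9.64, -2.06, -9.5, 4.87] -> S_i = Random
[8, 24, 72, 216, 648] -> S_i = 8*3^i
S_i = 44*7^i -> [44, 308, 2156, 15092, 105644]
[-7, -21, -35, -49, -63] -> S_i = -7 + -14*i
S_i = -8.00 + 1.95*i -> [-8.0, -6.05, -4.1, -2.15, -0.2]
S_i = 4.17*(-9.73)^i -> [4.17, -40.57, 394.79, -3841.27, 37375.53]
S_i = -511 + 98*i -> [-511, -413, -315, -217, -119]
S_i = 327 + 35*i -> [327, 362, 397, 432, 467]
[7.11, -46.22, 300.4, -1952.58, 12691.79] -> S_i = 7.11*(-6.50)^i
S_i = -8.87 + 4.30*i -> [-8.87, -4.57, -0.27, 4.03, 8.33]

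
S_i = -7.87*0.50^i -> [-7.87, -3.94, -1.97, -0.98, -0.49]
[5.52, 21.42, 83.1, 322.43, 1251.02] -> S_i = 5.52*3.88^i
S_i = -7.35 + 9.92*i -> [-7.35, 2.57, 12.49, 22.41, 32.33]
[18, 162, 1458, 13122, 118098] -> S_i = 18*9^i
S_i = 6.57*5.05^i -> [6.57, 33.18, 167.55, 846.13, 4272.98]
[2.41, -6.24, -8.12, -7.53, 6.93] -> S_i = Random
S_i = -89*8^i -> [-89, -712, -5696, -45568, -364544]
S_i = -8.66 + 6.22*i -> [-8.66, -2.44, 3.78, 10.0, 16.22]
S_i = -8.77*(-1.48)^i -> [-8.77, 12.98, -19.21, 28.43, -42.08]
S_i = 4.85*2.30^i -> [4.85, 11.15, 25.66, 59.01, 135.72]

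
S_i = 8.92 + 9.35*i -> [8.92, 18.27, 27.62, 36.97, 46.32]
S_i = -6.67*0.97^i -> [-6.67, -6.47, -6.28, -6.09, -5.9]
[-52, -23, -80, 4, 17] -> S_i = Random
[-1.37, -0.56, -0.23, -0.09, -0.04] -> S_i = -1.37*0.41^i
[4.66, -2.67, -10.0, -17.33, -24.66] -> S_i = 4.66 + -7.33*i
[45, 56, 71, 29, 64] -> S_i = Random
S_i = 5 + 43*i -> [5, 48, 91, 134, 177]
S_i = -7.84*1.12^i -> [-7.84, -8.78, -9.83, -11.01, -12.34]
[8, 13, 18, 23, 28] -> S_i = 8 + 5*i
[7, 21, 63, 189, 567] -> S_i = 7*3^i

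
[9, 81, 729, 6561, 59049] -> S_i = 9*9^i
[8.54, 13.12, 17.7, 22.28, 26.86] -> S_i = 8.54 + 4.58*i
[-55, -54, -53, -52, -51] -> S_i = -55 + 1*i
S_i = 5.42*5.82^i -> [5.42, 31.54, 183.59, 1068.48, 6218.58]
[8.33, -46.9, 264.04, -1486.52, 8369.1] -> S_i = 8.33*(-5.63)^i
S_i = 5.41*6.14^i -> [5.41, 33.22, 203.95, 1252.28, 7689.02]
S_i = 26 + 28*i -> [26, 54, 82, 110, 138]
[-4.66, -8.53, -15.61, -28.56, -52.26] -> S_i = -4.66*1.83^i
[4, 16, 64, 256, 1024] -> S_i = 4*4^i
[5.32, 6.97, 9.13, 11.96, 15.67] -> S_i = 5.32*1.31^i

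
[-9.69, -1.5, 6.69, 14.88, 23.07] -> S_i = -9.69 + 8.19*i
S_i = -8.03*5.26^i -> [-8.03, -42.24, -222.17, -1168.62, -6146.93]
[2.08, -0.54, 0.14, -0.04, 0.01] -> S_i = 2.08*(-0.26)^i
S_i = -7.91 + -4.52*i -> [-7.91, -12.43, -16.95, -21.47, -25.99]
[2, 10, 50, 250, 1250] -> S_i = 2*5^i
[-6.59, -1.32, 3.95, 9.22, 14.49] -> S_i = -6.59 + 5.27*i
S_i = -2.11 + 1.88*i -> [-2.11, -0.23, 1.65, 3.53, 5.41]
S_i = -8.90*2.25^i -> [-8.9, -20.03, -45.06, -101.38, -228.1]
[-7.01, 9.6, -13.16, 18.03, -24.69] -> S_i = -7.01*(-1.37)^i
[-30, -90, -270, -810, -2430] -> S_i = -30*3^i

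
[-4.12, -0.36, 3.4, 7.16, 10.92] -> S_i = -4.12 + 3.76*i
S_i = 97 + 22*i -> [97, 119, 141, 163, 185]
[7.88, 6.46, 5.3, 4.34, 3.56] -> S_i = 7.88*0.82^i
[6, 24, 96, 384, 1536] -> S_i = 6*4^i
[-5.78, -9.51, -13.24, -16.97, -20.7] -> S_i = -5.78 + -3.73*i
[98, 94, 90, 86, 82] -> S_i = 98 + -4*i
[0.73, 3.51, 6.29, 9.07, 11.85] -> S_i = 0.73 + 2.78*i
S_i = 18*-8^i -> [18, -144, 1152, -9216, 73728]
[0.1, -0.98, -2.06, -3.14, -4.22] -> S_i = 0.10 + -1.08*i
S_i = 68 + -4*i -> [68, 64, 60, 56, 52]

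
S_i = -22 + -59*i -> [-22, -81, -140, -199, -258]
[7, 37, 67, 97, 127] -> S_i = 7 + 30*i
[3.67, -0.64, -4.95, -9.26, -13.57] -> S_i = 3.67 + -4.31*i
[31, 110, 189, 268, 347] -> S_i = 31 + 79*i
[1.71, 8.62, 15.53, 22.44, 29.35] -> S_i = 1.71 + 6.91*i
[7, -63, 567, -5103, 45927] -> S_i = 7*-9^i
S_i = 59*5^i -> [59, 295, 1475, 7375, 36875]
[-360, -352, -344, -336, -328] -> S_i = -360 + 8*i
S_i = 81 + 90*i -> [81, 171, 261, 351, 441]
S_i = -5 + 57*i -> [-5, 52, 109, 166, 223]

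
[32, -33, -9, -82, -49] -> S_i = Random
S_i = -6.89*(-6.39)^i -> [-6.89, 44.03, -281.33, 1797.72, -11487.42]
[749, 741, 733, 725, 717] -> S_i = 749 + -8*i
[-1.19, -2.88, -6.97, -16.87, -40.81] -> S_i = -1.19*2.42^i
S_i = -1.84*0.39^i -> [-1.84, -0.72, -0.28, -0.11, -0.04]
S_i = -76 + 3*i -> [-76, -73, -70, -67, -64]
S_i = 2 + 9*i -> [2, 11, 20, 29, 38]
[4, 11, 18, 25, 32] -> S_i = 4 + 7*i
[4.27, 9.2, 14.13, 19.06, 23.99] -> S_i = 4.27 + 4.93*i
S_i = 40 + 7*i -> [40, 47, 54, 61, 68]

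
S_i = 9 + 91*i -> [9, 100, 191, 282, 373]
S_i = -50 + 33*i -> [-50, -17, 16, 49, 82]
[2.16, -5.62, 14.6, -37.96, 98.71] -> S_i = 2.16*(-2.60)^i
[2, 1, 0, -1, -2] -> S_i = 2 + -1*i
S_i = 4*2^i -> [4, 8, 16, 32, 64]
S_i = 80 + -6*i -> [80, 74, 68, 62, 56]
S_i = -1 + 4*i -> [-1, 3, 7, 11, 15]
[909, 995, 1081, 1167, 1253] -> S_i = 909 + 86*i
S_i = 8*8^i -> [8, 64, 512, 4096, 32768]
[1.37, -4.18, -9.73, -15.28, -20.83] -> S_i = 1.37 + -5.55*i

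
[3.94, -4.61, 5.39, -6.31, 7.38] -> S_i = 3.94*(-1.17)^i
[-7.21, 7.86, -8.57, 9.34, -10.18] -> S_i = -7.21*(-1.09)^i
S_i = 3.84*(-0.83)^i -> [3.84, -3.19, 2.65, -2.2, 1.82]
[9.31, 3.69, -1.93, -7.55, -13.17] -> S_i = 9.31 + -5.62*i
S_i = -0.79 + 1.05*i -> [-0.79, 0.26, 1.31, 2.36, 3.41]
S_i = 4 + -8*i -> [4, -4, -12, -20, -28]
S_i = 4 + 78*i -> [4, 82, 160, 238, 316]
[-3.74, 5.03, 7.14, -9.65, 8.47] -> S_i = Random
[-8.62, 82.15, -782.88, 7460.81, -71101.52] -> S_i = -8.62*(-9.53)^i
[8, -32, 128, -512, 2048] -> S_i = 8*-4^i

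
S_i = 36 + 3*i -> [36, 39, 42, 45, 48]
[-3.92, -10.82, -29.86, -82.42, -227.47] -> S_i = -3.92*2.76^i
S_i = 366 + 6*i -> [366, 372, 378, 384, 390]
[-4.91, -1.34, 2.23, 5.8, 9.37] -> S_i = -4.91 + 3.57*i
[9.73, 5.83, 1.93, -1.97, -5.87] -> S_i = 9.73 + -3.90*i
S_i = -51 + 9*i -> [-51, -42, -33, -24, -15]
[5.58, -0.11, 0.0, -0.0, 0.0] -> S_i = 5.58*(-0.02)^i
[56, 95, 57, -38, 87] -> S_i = Random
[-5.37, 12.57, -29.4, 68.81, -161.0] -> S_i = -5.37*(-2.34)^i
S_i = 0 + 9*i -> [0, 9, 18, 27, 36]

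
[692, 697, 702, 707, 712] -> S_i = 692 + 5*i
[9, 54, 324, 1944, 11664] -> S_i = 9*6^i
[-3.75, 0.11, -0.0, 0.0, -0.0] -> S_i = -3.75*(-0.03)^i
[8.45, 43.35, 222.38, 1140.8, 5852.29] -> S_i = 8.45*5.13^i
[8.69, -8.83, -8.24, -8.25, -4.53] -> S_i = Random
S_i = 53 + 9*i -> [53, 62, 71, 80, 89]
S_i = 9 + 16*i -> [9, 25, 41, 57, 73]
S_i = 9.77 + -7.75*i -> [9.77, 2.02, -5.73, -13.48, -21.23]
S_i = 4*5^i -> [4, 20, 100, 500, 2500]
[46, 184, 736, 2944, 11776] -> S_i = 46*4^i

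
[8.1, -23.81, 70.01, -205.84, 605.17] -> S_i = 8.10*(-2.94)^i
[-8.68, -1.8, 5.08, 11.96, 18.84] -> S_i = -8.68 + 6.88*i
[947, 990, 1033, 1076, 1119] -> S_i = 947 + 43*i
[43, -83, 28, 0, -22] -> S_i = Random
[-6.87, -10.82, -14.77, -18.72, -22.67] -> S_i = -6.87 + -3.95*i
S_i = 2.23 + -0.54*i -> [2.23, 1.69, 1.15, 0.61, 0.07]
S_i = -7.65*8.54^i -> [-7.65, -65.33, -557.93, -4764.69, -40690.49]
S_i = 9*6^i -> [9, 54, 324, 1944, 11664]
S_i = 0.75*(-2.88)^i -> [0.75, -2.16, 6.22, -17.92, 51.6]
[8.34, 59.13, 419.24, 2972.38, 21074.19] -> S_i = 8.34*7.09^i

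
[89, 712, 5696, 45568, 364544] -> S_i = 89*8^i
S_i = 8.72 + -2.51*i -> [8.72, 6.21, 3.7, 1.19, -1.32]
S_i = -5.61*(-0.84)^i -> [-5.61, 4.71, -3.96, 3.33, -2.79]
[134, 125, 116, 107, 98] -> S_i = 134 + -9*i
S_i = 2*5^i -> [2, 10, 50, 250, 1250]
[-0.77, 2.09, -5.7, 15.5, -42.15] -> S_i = -0.77*(-2.72)^i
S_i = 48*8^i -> [48, 384, 3072, 24576, 196608]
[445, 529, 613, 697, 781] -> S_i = 445 + 84*i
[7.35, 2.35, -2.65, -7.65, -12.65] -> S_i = 7.35 + -5.00*i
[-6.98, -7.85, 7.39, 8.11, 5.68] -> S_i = Random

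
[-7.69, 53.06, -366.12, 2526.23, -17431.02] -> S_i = -7.69*(-6.90)^i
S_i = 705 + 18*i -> [705, 723, 741, 759, 777]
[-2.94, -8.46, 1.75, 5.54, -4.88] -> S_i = Random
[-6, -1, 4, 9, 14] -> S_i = -6 + 5*i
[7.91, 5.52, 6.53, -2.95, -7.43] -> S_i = Random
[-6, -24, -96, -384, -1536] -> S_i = -6*4^i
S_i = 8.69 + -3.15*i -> [8.69, 5.54, 2.39, -0.76, -3.91]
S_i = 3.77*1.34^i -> [3.77, 5.05, 6.77, 9.07, 12.16]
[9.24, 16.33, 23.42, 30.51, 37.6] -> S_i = 9.24 + 7.09*i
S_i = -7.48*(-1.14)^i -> [-7.48, 8.53, -9.72, 11.08, -12.63]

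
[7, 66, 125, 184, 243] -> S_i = 7 + 59*i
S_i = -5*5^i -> [-5, -25, -125, -625, -3125]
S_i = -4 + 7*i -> [-4, 3, 10, 17, 24]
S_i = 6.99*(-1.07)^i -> [6.99, -7.48, 8.0, -8.56, 9.16]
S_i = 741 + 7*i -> [741, 748, 755, 762, 769]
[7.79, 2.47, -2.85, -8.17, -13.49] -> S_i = 7.79 + -5.32*i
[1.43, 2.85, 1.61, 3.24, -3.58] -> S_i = Random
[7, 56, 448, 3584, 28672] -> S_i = 7*8^i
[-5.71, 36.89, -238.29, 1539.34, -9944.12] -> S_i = -5.71*(-6.46)^i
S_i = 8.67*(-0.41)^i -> [8.67, -3.55, 1.46, -0.6, 0.24]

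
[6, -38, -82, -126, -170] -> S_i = 6 + -44*i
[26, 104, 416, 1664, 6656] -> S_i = 26*4^i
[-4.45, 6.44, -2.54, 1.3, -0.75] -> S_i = Random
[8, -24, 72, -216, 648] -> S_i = 8*-3^i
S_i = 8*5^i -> [8, 40, 200, 1000, 5000]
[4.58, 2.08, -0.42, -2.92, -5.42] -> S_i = 4.58 + -2.50*i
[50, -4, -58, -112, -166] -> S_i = 50 + -54*i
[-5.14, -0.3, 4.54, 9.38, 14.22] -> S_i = -5.14 + 4.84*i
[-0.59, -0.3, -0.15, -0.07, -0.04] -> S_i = -0.59*0.50^i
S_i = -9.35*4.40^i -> [-9.35, -41.14, -181.02, -796.47, -3504.47]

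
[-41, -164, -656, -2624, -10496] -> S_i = -41*4^i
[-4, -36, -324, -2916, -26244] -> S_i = -4*9^i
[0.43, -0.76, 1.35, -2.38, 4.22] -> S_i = 0.43*(-1.77)^i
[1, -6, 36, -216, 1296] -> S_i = 1*-6^i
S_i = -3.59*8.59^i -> [-3.59, -30.84, -264.9, -2275.48, -19546.41]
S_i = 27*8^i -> [27, 216, 1728, 13824, 110592]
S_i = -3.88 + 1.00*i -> [-3.88, -2.88, -1.88, -0.88, 0.12]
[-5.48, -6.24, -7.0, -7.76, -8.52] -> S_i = -5.48 + -0.76*i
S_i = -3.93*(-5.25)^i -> [-3.93, 20.63, -108.32, 568.68, -2985.59]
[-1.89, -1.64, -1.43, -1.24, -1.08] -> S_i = -1.89*0.87^i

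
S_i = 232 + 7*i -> [232, 239, 246, 253, 260]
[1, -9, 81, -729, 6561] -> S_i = 1*-9^i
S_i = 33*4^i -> [33, 132, 528, 2112, 8448]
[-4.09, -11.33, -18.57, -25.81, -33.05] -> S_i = -4.09 + -7.24*i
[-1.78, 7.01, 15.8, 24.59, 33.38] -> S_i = -1.78 + 8.79*i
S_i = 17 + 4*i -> [17, 21, 25, 29, 33]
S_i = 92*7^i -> [92, 644, 4508, 31556, 220892]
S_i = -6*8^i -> [-6, -48, -384, -3072, -24576]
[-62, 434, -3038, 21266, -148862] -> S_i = -62*-7^i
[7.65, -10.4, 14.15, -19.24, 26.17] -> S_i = 7.65*(-1.36)^i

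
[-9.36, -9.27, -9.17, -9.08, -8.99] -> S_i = -9.36*0.99^i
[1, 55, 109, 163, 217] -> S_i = 1 + 54*i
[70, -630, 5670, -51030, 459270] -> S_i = 70*-9^i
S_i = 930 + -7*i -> [930, 923, 916, 909, 902]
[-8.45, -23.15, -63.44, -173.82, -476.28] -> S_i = -8.45*2.74^i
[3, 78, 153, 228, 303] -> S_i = 3 + 75*i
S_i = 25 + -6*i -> [25, 19, 13, 7, 1]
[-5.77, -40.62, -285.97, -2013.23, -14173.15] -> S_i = -5.77*7.04^i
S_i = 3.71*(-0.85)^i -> [3.71, -3.15, 2.68, -2.28, 1.94]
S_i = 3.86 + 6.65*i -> [3.86, 10.51, 17.16, 23.81, 30.46]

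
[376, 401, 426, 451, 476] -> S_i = 376 + 25*i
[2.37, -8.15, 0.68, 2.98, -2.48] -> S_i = Random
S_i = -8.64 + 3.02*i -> [-8.64, -5.62, -2.6, 0.42, 3.44]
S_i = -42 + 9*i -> [-42, -33, -24, -15, -6]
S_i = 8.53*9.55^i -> [8.53, 81.46, 777.96, 7429.49, 70951.65]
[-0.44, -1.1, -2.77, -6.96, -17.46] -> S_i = -0.44*2.51^i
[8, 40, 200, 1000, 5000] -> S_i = 8*5^i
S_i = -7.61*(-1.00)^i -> [-7.61, 7.61, -7.61, 7.61, -7.61]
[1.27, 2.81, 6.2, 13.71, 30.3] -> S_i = 1.27*2.21^i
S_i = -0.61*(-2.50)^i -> [-0.61, 1.52, -3.81, 9.53, -23.83]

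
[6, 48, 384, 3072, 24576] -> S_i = 6*8^i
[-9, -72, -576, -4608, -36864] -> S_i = -9*8^i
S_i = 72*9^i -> [72, 648, 5832, 52488, 472392]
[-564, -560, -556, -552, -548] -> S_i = -564 + 4*i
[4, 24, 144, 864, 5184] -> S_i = 4*6^i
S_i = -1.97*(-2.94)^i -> [-1.97, 5.79, -17.03, 50.06, -147.18]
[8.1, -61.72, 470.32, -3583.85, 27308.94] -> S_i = 8.10*(-7.62)^i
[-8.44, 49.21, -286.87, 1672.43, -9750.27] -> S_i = -8.44*(-5.83)^i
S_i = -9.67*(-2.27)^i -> [-9.67, 21.95, -49.83, 113.11, -256.76]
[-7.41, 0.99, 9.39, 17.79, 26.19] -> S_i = -7.41 + 8.40*i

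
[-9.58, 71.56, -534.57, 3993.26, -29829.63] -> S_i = -9.58*(-7.47)^i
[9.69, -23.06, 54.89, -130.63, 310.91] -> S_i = 9.69*(-2.38)^i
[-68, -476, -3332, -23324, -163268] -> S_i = -68*7^i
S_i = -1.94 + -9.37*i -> [-1.94, -11.31, -20.68, -30.05, -39.42]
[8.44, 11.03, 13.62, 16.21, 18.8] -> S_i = 8.44 + 2.59*i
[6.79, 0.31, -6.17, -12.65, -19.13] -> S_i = 6.79 + -6.48*i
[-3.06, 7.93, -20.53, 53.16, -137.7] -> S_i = -3.06*(-2.59)^i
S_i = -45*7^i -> [-45, -315, -2205, -15435, -108045]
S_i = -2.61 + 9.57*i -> [-2.61, 6.96, 16.53, 26.1, 35.67]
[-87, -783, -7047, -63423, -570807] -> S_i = -87*9^i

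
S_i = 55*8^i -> [55, 440, 3520, 28160, 225280]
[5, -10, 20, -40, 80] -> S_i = 5*-2^i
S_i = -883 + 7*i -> [-883, -876, -869, -862, -855]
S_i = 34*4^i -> [34, 136, 544, 2176, 8704]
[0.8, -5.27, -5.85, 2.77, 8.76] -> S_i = Random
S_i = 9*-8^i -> [9, -72, 576, -4608, 36864]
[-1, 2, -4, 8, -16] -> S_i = -1*-2^i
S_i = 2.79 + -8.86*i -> [2.79, -6.07, -14.93, -23.79, -32.65]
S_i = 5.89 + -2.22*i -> [5.89, 3.67, 1.45, -0.77, -2.99]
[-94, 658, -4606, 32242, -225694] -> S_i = -94*-7^i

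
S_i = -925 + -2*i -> [-925, -927, -929, -931, -933]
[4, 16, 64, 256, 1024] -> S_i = 4*4^i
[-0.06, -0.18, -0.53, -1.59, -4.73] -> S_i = -0.06*2.98^i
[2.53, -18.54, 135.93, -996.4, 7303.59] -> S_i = 2.53*(-7.33)^i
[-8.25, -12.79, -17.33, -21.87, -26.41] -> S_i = -8.25 + -4.54*i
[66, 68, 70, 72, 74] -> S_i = 66 + 2*i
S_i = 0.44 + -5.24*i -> [0.44, -4.8, -10.04, -15.28, -20.52]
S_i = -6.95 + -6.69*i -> [-6.95, -13.64, -20.33, -27.02, -33.71]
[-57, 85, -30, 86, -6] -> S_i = Random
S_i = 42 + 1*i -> [42, 43, 44, 45, 46]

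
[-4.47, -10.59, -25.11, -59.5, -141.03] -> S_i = -4.47*2.37^i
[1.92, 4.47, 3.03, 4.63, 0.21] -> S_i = Random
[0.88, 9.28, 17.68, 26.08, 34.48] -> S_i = 0.88 + 8.40*i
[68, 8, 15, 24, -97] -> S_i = Random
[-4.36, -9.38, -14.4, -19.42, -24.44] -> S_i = -4.36 + -5.02*i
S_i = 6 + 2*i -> [6, 8, 10, 12, 14]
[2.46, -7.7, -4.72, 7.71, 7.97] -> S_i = Random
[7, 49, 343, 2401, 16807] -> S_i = 7*7^i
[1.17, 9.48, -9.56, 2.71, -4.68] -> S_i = Random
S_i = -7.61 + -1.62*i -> [-7.61, -9.23, -10.85, -12.47, -14.09]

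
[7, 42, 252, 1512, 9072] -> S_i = 7*6^i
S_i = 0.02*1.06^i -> [0.02, 0.02, 0.02, 0.02, 0.03]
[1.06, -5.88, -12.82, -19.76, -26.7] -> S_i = 1.06 + -6.94*i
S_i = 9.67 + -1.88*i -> [9.67, 7.79, 5.91, 4.03, 2.15]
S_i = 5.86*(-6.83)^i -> [5.86, -40.02, 273.36, -1867.07, 12752.06]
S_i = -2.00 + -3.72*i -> [-2.0, -5.72, -9.44, -13.16, -16.88]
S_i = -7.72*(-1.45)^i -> [-7.72, 11.19, -16.23, 23.54, -34.13]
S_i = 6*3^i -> [6, 18, 54, 162, 486]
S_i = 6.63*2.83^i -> [6.63, 18.76, 53.1, 150.27, 425.26]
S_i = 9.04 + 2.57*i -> [9.04, 11.61, 14.18, 16.75, 19.32]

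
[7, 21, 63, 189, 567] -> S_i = 7*3^i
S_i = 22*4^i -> [22, 88, 352, 1408, 5632]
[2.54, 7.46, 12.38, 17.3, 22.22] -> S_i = 2.54 + 4.92*i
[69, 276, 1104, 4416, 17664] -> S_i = 69*4^i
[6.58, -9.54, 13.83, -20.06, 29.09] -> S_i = 6.58*(-1.45)^i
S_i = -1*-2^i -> [-1, 2, -4, 8, -16]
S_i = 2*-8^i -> [2, -16, 128, -1024, 8192]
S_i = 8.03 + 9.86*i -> [8.03, 17.89, 27.75, 37.61, 47.47]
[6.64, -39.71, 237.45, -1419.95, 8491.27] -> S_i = 6.64*(-5.98)^i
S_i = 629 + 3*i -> [629, 632, 635, 638, 641]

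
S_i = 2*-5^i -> [2, -10, 50, -250, 1250]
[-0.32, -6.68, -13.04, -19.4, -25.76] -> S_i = -0.32 + -6.36*i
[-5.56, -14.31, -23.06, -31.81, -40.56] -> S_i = -5.56 + -8.75*i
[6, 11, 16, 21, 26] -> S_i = 6 + 5*i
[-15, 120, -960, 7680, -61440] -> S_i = -15*-8^i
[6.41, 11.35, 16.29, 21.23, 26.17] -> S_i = 6.41 + 4.94*i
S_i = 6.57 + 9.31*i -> [6.57, 15.88, 25.19, 34.5, 43.81]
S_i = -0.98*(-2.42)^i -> [-0.98, 2.37, -5.74, 13.89, -33.61]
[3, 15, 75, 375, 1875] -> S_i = 3*5^i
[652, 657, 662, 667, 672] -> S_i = 652 + 5*i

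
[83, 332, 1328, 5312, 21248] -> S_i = 83*4^i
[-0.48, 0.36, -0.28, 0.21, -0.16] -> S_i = -0.48*(-0.76)^i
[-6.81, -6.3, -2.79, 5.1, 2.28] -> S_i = Random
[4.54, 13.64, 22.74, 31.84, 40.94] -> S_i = 4.54 + 9.10*i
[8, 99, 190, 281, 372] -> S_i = 8 + 91*i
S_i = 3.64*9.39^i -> [3.64, 34.18, 320.95, 3013.69, 28298.52]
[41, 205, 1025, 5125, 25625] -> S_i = 41*5^i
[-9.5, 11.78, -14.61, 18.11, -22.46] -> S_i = -9.50*(-1.24)^i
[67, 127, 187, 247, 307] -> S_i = 67 + 60*i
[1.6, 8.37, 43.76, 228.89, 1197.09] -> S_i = 1.60*5.23^i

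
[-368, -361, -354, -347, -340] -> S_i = -368 + 7*i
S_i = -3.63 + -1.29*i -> [-3.63, -4.92, -6.21, -7.5, -8.79]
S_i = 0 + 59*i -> [0, 59, 118, 177, 236]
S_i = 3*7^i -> [3, 21, 147, 1029, 7203]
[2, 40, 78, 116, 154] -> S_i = 2 + 38*i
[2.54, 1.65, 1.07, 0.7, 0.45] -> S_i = 2.54*0.65^i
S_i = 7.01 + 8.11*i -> [7.01, 15.12, 23.23, 31.34, 39.45]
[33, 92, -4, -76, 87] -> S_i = Random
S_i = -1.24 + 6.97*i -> [-1.24, 5.73, 12.7, 19.67, 26.64]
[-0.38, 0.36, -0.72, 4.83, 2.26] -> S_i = Random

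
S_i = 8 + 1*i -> [8, 9, 10, 11, 12]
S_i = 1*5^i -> [1, 5, 25, 125, 625]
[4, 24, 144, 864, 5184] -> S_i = 4*6^i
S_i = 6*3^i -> [6, 18, 54, 162, 486]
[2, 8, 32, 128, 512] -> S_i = 2*4^i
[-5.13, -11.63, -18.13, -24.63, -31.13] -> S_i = -5.13 + -6.50*i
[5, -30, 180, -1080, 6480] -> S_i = 5*-6^i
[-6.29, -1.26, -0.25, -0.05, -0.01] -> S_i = -6.29*0.20^i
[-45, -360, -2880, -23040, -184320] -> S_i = -45*8^i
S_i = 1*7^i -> [1, 7, 49, 343, 2401]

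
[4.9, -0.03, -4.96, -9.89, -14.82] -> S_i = 4.90 + -4.93*i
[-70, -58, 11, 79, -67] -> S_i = Random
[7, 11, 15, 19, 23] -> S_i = 7 + 4*i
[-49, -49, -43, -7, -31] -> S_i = Random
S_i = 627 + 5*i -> [627, 632, 637, 642, 647]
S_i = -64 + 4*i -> [-64, -60, -56, -52, -48]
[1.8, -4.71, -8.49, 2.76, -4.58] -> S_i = Random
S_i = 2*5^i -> [2, 10, 50, 250, 1250]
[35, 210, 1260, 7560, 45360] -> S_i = 35*6^i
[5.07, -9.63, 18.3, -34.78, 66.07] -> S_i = 5.07*(-1.90)^i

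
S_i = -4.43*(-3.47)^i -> [-4.43, 15.37, -53.34, 185.09, -642.28]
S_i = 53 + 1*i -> [53, 54, 55, 56, 57]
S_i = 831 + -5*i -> [831, 826, 821, 816, 811]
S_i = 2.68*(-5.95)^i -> [2.68, -15.95, 94.88, -564.53, 3358.94]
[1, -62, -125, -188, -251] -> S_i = 1 + -63*i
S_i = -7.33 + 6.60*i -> [-7.33, -0.73, 5.87, 12.47, 19.07]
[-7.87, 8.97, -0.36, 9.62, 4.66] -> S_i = Random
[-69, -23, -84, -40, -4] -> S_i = Random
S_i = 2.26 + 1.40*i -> [2.26, 3.66, 5.06, 6.46, 7.86]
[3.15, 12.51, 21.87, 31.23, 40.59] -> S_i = 3.15 + 9.36*i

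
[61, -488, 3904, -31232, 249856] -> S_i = 61*-8^i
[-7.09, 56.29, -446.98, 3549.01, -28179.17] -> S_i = -7.09*(-7.94)^i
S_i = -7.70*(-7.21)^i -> [-7.7, 55.52, -400.28, 2886.0, -20808.07]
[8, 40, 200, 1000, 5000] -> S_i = 8*5^i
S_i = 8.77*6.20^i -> [8.77, 54.37, 337.12, 2090.14, 12958.85]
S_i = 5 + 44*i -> [5, 49, 93, 137, 181]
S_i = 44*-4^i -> [44, -176, 704, -2816, 11264]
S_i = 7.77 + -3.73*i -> [7.77, 4.04, 0.31, -3.42, -7.15]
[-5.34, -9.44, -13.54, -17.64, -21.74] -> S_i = -5.34 + -4.10*i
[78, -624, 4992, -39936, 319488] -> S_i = 78*-8^i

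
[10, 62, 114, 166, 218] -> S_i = 10 + 52*i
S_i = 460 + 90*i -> [460, 550, 640, 730, 820]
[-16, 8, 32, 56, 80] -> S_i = -16 + 24*i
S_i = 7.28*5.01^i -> [7.28, 36.47, 182.73, 915.47, 4586.51]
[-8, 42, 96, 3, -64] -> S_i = Random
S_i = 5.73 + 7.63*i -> [5.73, 13.36, 20.99, 28.62, 36.25]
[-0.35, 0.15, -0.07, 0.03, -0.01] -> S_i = -0.35*(-0.44)^i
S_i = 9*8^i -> [9, 72, 576, 4608, 36864]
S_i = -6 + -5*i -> [-6, -11, -16, -21, -26]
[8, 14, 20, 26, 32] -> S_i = 8 + 6*i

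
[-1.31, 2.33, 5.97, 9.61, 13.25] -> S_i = -1.31 + 3.64*i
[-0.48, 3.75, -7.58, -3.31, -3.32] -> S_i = Random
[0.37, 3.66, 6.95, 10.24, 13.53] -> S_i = 0.37 + 3.29*i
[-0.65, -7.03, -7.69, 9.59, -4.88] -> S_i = Random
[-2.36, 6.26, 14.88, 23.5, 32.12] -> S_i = -2.36 + 8.62*i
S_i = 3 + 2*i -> [3, 5, 7, 9, 11]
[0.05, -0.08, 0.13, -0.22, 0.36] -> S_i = 0.05*(-1.64)^i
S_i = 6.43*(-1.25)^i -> [6.43, -8.04, 10.05, -12.56, 15.7]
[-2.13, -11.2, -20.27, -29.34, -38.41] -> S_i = -2.13 + -9.07*i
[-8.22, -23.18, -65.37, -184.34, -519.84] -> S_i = -8.22*2.82^i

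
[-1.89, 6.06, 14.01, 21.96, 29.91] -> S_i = -1.89 + 7.95*i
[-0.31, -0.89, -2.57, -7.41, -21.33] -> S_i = -0.31*2.88^i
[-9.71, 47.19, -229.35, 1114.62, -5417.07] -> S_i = -9.71*(-4.86)^i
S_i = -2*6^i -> [-2, -12, -72, -432, -2592]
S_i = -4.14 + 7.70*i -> [-4.14, 3.56, 11.26, 18.96, 26.66]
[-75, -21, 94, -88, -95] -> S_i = Random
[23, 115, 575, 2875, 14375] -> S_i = 23*5^i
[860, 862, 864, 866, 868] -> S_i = 860 + 2*i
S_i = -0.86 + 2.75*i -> [-0.86, 1.89, 4.64, 7.39, 10.14]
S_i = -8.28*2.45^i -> [-8.28, -20.29, -49.7, -121.77, -298.33]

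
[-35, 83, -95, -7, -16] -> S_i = Random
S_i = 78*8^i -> [78, 624, 4992, 39936, 319488]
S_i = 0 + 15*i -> [0, 15, 30, 45, 60]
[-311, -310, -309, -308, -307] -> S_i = -311 + 1*i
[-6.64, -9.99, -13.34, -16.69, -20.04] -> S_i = -6.64 + -3.35*i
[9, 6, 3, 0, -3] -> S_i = 9 + -3*i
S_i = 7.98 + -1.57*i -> [7.98, 6.41, 4.84, 3.27, 1.7]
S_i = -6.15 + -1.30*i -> [-6.15, -7.45, -8.75, -10.05, -11.35]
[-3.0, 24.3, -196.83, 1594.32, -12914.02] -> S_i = -3.00*(-8.10)^i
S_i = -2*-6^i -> [-2, 12, -72, 432, -2592]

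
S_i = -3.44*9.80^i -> [-3.44, -33.71, -330.38, -3237.7, -31729.46]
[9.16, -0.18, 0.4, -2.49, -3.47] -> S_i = Random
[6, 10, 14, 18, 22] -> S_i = 6 + 4*i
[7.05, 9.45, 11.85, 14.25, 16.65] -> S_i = 7.05 + 2.40*i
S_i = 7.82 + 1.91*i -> [7.82, 9.73, 11.64, 13.55, 15.46]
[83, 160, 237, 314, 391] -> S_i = 83 + 77*i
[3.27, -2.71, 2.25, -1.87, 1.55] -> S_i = 3.27*(-0.83)^i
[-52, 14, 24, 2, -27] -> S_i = Random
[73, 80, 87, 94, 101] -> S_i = 73 + 7*i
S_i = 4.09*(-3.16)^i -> [4.09, -12.92, 40.84, -129.06, 407.82]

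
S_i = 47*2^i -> [47, 94, 188, 376, 752]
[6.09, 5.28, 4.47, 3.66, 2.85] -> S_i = 6.09 + -0.81*i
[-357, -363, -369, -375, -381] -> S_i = -357 + -6*i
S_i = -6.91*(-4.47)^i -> [-6.91, 30.89, -138.07, 617.16, -2758.72]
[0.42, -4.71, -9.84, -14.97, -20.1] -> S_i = 0.42 + -5.13*i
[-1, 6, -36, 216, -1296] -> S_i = -1*-6^i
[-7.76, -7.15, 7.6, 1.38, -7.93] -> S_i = Random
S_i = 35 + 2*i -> [35, 37, 39, 41, 43]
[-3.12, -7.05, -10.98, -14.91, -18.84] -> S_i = -3.12 + -3.93*i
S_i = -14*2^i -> [-14, -28, -56, -112, -224]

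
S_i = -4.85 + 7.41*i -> [-4.85, 2.56, 9.97, 17.38, 24.79]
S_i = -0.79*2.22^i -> [-0.79, -1.75, -3.89, -8.64, -19.19]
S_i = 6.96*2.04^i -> [6.96, 14.2, 28.96, 59.09, 120.54]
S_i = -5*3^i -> [-5, -15, -45, -135, -405]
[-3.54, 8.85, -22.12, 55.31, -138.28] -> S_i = -3.54*(-2.50)^i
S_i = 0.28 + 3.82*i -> [0.28, 4.1, 7.92, 11.74, 15.56]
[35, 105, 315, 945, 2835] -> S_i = 35*3^i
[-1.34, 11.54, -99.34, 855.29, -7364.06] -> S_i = -1.34*(-8.61)^i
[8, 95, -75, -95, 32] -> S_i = Random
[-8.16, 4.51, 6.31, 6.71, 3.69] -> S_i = Random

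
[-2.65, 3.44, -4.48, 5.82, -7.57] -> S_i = -2.65*(-1.30)^i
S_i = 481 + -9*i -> [481, 472, 463, 454, 445]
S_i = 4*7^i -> [4, 28, 196, 1372, 9604]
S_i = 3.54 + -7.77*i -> [3.54, -4.23, -12.0, -19.77, -27.54]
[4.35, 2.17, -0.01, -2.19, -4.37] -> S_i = 4.35 + -2.18*i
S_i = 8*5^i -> [8, 40, 200, 1000, 5000]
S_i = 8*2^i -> [8, 16, 32, 64, 128]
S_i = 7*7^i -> [7, 49, 343, 2401, 16807]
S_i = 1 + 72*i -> [1, 73, 145, 217, 289]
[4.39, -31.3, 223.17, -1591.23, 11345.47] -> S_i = 4.39*(-7.13)^i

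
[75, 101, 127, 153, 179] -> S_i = 75 + 26*i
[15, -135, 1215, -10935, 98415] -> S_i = 15*-9^i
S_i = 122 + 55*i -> [122, 177, 232, 287, 342]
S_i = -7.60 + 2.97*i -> [-7.6, -4.63, -1.66, 1.31, 4.28]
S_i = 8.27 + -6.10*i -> [8.27, 2.17, -3.93, -10.03, -16.13]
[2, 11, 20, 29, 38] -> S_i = 2 + 9*i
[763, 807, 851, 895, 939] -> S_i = 763 + 44*i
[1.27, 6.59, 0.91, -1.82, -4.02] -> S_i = Random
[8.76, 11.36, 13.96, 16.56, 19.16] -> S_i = 8.76 + 2.60*i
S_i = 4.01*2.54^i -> [4.01, 10.19, 25.87, 65.71, 166.91]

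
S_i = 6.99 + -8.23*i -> [6.99, -1.24, -9.47, -17.7, -25.93]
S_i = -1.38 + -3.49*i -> [-1.38, -4.87, -8.36, -11.85, -15.34]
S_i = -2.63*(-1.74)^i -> [-2.63, 4.58, -7.96, 13.85, -24.11]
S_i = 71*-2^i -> [71, -142, 284, -568, 1136]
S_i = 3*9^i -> [3, 27, 243, 2187, 19683]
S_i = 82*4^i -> [82, 328, 1312, 5248, 20992]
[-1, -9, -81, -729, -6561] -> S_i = -1*9^i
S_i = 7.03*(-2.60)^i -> [7.03, -18.28, 47.52, -123.56, 321.25]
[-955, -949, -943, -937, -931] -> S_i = -955 + 6*i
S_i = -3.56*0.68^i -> [-3.56, -2.42, -1.65, -1.12, -0.76]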